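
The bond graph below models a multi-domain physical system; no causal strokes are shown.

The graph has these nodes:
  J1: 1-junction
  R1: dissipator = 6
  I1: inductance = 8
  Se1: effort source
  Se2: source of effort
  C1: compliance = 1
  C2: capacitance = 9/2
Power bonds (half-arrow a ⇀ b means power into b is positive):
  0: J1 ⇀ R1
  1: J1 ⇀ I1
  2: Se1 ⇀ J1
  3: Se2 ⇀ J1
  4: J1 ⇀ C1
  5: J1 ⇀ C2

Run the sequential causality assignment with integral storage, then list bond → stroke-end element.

b2 →J1  (Se1: effort source, stroke at far end)
b3 →J1  (source Se2 imposes e)
b1 →I1  (I1 integral (f out))
b0 →J1  (J1 flow already set via bond 1)
b4 →J1  (common-f at J1 fixed by 1)
b5 →J1  (common-f at J1 fixed by 1)

#0 →J1
#1 →I1
#2 →J1
#3 →J1
#4 →J1
#5 →J1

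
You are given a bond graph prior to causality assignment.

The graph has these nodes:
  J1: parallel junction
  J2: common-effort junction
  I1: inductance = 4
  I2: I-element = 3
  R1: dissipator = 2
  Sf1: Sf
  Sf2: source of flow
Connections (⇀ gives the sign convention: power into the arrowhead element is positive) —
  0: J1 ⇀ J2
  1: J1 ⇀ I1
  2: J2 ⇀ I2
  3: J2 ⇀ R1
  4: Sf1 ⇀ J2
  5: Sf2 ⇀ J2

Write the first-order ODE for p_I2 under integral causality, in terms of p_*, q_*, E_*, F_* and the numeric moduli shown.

dp_I2/dt = 2*F_Sf1 + 2*F_Sf2 - p_I1/2 - 2*p_I2/3

b4 stroke→Sf1  (Sf1 fixes flow; stroke at Sf1)
b5 stroke→Sf2  (Sf2: flow source, stroke at near end)
b1 stroke→I1  (I1: I, integral causality)
b0 stroke→J1  (closing 0-jn rule on J1)
b2 stroke→I2  (prefer integral on I2)
b3 stroke→J2  (J2 needs exactly one e-in)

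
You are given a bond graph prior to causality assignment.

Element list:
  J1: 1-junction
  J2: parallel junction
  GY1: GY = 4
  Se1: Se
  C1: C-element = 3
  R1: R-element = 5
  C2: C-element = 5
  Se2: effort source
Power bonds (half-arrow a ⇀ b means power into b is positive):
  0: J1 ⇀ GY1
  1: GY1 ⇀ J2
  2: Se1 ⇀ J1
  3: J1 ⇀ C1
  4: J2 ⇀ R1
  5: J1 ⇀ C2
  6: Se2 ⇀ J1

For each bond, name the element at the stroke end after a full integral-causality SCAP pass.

bond 2 stroke→J1  (Se1 fixes effort; stroke away)
bond 6 stroke→J1  (Se2 (Se) sets effort on bond)
bond 3 stroke→J1  (prefer integral on C1)
bond 5 stroke→J1  (prefer integral on C2)
bond 0 stroke→GY1  (closing 1-jn rule on J1)
bond 1 stroke→GY1  (GY1: gyrator matches bond 0)
bond 4 stroke→J2  (J2: last free bond brings effort in)

bond 0 →GY1
bond 1 →GY1
bond 2 →J1
bond 3 →J1
bond 4 →J2
bond 5 →J1
bond 6 →J1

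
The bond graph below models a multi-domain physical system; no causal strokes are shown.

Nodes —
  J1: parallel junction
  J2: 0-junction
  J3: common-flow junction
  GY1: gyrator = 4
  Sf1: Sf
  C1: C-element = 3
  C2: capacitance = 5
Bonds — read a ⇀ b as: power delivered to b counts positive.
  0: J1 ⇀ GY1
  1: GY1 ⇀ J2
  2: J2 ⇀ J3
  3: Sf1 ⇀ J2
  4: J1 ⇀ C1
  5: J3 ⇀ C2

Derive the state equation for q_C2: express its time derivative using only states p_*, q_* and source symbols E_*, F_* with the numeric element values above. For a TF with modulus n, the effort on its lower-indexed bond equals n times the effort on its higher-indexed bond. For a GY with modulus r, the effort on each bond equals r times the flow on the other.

dq_C2/dt = F_Sf1 + q_C1/12

β3 →Sf1  (Sf1: flow source, stroke at near end)
β4 →J1  (C1 outputs effort q/C1)
β0 →GY1  (J1 effort already set via bond 4)
β1 →GY1  (through GY1, causality inverts; strokes same side of GY1)
β2 →J2  (J2: last free bond brings effort in)
β5 →J3  (1-jn J3 has f-setter on 2)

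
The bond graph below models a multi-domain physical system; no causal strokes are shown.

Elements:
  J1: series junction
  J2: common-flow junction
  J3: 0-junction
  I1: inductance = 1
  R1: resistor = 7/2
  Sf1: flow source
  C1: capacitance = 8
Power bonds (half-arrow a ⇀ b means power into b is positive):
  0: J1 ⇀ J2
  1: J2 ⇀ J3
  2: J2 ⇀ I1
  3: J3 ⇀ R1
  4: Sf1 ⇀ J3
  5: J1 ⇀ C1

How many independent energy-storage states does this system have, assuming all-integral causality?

2  (C1, I1 all integral)

bond 4 stroke at Sf1  (source Sf1 imposes f)
bond 2 stroke at I1  (I1 outputs flow p/I1)
bond 0 stroke at J2  (common-f at J2 fixed by 2)
bond 1 stroke at J2  (J2: bond 2 brought flow, rest push out)
bond 3 stroke at J3  (closing 0-jn rule on J3)
bond 5 stroke at J1  (1-jn J1 has f-setter on 0)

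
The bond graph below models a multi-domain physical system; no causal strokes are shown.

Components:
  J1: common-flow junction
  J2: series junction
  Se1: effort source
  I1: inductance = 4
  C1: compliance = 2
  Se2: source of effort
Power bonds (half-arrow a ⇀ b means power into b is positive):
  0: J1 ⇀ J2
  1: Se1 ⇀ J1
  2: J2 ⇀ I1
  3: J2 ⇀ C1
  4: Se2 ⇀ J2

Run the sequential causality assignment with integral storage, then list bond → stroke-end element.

b0 stroke at J2
b1 stroke at J1
b2 stroke at I1
b3 stroke at J2
b4 stroke at J2

b1 |J1  (source Se1 imposes e)
b4 |J2  (source Se2 imposes e)
b0 |J2  (J1 needs exactly one f-in)
b2 |I1  (I1: I, integral causality)
b3 |J2  (1-jn J2 has f-setter on 2)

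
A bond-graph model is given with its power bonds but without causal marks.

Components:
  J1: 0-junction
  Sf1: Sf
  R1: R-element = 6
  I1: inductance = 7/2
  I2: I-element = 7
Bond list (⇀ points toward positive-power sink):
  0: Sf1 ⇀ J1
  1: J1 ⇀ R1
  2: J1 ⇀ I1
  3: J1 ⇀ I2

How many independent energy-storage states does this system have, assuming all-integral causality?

2  (I1, I2 all integral)

bond 0 stroke at Sf1  (Sf1: flow source, stroke at near end)
bond 2 stroke at I1  (I1: I, integral causality)
bond 3 stroke at I2  (I2 integral (f out))
bond 1 stroke at J1  (J1: last free bond brings effort in)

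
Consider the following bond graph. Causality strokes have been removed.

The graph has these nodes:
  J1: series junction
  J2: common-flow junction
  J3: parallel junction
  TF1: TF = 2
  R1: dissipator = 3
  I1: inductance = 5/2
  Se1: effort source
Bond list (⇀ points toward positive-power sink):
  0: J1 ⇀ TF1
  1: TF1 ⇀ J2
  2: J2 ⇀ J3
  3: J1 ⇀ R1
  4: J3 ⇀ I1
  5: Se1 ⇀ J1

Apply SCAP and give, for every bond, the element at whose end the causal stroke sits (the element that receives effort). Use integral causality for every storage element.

b5 →J1  (Se1 (Se) sets effort on bond)
b4 →I1  (I1: I, integral causality)
b2 →J3  (closing 0-jn rule on J3)
b1 →J2  (J2 flow already set via bond 2)
b0 →TF1  (TF1 one-in-one-out from 1)
b3 →J1  (1-jn J1 has f-setter on 0)

b0 →TF1
b1 →J2
b2 →J3
b3 →J1
b4 →I1
b5 →J1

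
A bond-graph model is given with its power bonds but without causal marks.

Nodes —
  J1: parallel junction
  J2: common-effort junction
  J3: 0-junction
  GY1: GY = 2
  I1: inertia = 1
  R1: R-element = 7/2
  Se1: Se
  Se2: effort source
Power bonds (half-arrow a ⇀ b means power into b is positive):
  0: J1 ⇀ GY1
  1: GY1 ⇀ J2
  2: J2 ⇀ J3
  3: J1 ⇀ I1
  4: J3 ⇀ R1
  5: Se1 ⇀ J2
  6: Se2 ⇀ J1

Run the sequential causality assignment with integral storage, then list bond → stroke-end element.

bond 5 stroke at J2  (Se1: effort source, stroke at far end)
bond 6 stroke at J1  (Se2 (Se) sets effort on bond)
bond 0 stroke at GY1  (J1 effort already set via bond 6)
bond 3 stroke at I1  (J1 effort already set via bond 6)
bond 1 stroke at GY1  (J2: bond 5 brought effort, rest push out)
bond 2 stroke at J3  (0-jn J2 has e-setter on 5)
bond 4 stroke at R1  (common-e at J3 fixed by 2)

β0 →GY1
β1 →GY1
β2 →J3
β3 →I1
β4 →R1
β5 →J2
β6 →J1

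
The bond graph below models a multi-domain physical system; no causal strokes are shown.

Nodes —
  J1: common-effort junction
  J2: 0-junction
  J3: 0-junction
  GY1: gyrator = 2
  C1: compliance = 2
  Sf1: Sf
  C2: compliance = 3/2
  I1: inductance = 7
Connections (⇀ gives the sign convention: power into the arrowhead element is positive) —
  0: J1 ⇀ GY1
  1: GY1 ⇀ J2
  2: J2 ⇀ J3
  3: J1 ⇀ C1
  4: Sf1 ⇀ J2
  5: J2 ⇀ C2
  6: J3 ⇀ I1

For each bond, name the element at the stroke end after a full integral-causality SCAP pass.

β4 →Sf1  (source Sf1 imposes f)
β3 →J1  (prefer integral on C1)
β0 →GY1  (0-jn J1 has e-setter on 3)
β1 →GY1  (through GY1, causality inverts; strokes same side of GY1)
β5 →J2  (C2: C, integral causality)
β2 →J3  (0-jn J2 has e-setter on 5)
β6 →I1  (J3: bond 2 brought effort, rest push out)

β0 |GY1
β1 |GY1
β2 |J3
β3 |J1
β4 |Sf1
β5 |J2
β6 |I1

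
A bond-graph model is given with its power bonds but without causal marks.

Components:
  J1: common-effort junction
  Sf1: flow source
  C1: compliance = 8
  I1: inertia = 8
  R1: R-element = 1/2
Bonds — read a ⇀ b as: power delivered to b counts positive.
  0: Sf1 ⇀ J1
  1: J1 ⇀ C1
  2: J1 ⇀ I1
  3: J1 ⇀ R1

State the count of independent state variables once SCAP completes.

2  (C1, I1 all integral)

β0 stroke→Sf1  (Sf1: flow source, stroke at near end)
β1 stroke→J1  (C1 integral (e out))
β2 stroke→I1  (common-e at J1 fixed by 1)
β3 stroke→R1  (J1: bond 1 brought effort, rest push out)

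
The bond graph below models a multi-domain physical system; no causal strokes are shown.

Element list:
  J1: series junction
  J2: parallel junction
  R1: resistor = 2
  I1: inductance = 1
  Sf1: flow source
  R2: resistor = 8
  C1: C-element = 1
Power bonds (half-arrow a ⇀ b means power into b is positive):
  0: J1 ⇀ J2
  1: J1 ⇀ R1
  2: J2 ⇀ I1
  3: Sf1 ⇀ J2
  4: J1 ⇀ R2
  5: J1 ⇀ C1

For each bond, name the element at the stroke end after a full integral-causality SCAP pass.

b3 stroke→Sf1  (Sf1 fixes flow; stroke at Sf1)
b2 stroke→I1  (I1 integral (f out))
b0 stroke→J2  (closing 0-jn rule on J2)
b1 stroke→J1  (1-jn J1 has f-setter on 0)
b4 stroke→J1  (common-f at J1 fixed by 0)
b5 stroke→J1  (J1: bond 0 brought flow, rest push out)

β0 stroke→J2
β1 stroke→J1
β2 stroke→I1
β3 stroke→Sf1
β4 stroke→J1
β5 stroke→J1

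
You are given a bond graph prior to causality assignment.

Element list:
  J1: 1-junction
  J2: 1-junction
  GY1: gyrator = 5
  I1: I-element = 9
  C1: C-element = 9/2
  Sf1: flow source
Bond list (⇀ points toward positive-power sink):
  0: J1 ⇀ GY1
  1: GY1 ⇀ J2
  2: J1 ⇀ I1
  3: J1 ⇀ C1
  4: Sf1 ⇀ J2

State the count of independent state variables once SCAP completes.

2  (C1, I1 all integral)

β4 |Sf1  (Sf1 (Sf) sets flow on bond)
β1 |J2  (1-jn J2 has f-setter on 4)
β0 |J1  (GY1: gyrator matches bond 1)
β2 |I1  (I1: I, integral causality)
β3 |J1  (J1: bond 2 brought flow, rest push out)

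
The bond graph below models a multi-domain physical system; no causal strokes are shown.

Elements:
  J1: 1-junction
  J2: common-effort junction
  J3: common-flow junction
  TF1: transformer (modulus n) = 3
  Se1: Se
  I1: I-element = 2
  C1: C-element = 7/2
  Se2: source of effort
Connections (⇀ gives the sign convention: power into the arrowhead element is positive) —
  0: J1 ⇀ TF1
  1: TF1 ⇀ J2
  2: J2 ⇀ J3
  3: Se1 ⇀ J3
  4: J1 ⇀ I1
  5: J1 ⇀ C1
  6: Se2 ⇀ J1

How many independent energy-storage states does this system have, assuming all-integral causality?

#3 stroke at J3  (Se1 fixes effort; stroke away)
#6 stroke at J1  (source Se2 imposes e)
#2 stroke at J2  (J3 needs exactly one f-in)
#1 stroke at TF1  (J2: bond 2 brought effort, rest push out)
#0 stroke at J1  (TF1 one-in-one-out from 1)
#4 stroke at I1  (prefer integral on I1)
#5 stroke at J1  (J1: bond 4 brought flow, rest push out)

2  (C1, I1 all integral)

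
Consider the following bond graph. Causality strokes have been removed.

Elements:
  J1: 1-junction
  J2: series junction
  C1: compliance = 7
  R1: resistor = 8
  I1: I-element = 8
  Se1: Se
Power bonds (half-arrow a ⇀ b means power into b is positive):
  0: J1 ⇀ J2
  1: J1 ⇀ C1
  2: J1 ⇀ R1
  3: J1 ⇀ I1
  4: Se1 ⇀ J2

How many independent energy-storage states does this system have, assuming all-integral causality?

#4 |J2  (Se1: effort source, stroke at far end)
#0 |J1  (closing 1-jn rule on J2)
#1 |J1  (C1 integral (e out))
#3 |I1  (I1: I, integral causality)
#2 |J1  (1-jn J1 has f-setter on 3)

2  (C1, I1 all integral)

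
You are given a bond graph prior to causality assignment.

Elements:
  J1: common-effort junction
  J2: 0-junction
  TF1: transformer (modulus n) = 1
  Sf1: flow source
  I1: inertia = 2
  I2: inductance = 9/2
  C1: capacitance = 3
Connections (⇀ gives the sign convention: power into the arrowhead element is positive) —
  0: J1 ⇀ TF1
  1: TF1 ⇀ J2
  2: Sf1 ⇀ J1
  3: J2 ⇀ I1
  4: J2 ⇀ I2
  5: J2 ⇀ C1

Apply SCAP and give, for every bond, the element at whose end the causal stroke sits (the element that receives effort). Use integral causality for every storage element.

bond 2 |Sf1  (source Sf1 imposes f)
bond 0 |J1  (closing 0-jn rule on J1)
bond 1 |TF1  (TF1: transformer flips bond 0)
bond 3 |I1  (I1: I, integral causality)
bond 4 |I2  (I2 integral (f out))
bond 5 |J2  (closing 0-jn rule on J2)

bond 0 stroke at J1
bond 1 stroke at TF1
bond 2 stroke at Sf1
bond 3 stroke at I1
bond 4 stroke at I2
bond 5 stroke at J2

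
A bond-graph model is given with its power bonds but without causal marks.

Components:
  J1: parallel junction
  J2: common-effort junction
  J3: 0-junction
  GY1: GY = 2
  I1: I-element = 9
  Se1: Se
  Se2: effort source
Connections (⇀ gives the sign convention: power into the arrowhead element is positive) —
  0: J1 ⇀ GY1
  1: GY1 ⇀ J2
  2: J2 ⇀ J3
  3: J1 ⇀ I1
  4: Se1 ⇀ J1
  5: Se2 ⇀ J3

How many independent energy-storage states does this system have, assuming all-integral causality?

b4 stroke→J1  (Se1 (Se) sets effort on bond)
b5 stroke→J3  (Se2 fixes effort; stroke away)
b0 stroke→GY1  (common-e at J1 fixed by 4)
b3 stroke→I1  (common-e at J1 fixed by 4)
b2 stroke→J2  (J3 effort already set via bond 5)
b1 stroke→GY1  (GY1 both-in/both-out from 0)

1  (I1 all integral)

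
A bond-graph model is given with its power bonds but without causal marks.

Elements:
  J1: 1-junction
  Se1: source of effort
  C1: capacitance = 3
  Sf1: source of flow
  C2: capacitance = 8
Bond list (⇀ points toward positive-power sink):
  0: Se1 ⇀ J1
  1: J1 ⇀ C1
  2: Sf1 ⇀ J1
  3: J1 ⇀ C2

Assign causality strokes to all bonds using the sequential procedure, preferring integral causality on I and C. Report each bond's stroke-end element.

b0 →J1  (Se1 fixes effort; stroke away)
b2 →Sf1  (source Sf1 imposes f)
b1 →J1  (J1 flow already set via bond 2)
b3 →J1  (J1: bond 2 brought flow, rest push out)

β0 |J1
β1 |J1
β2 |Sf1
β3 |J1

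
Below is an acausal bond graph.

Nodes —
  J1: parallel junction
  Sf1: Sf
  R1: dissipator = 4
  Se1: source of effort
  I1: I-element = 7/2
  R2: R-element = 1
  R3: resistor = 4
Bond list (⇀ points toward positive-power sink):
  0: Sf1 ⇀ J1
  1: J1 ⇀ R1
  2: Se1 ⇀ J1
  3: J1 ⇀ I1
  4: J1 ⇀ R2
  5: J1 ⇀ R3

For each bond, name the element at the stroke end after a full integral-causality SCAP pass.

#0 stroke→Sf1  (Sf1 (Sf) sets flow on bond)
#2 stroke→J1  (source Se1 imposes e)
#1 stroke→R1  (J1 effort already set via bond 2)
#3 stroke→I1  (J1: bond 2 brought effort, rest push out)
#4 stroke→R2  (J1: bond 2 brought effort, rest push out)
#5 stroke→R3  (J1 effort already set via bond 2)

bond 0 stroke at Sf1
bond 1 stroke at R1
bond 2 stroke at J1
bond 3 stroke at I1
bond 4 stroke at R2
bond 5 stroke at R3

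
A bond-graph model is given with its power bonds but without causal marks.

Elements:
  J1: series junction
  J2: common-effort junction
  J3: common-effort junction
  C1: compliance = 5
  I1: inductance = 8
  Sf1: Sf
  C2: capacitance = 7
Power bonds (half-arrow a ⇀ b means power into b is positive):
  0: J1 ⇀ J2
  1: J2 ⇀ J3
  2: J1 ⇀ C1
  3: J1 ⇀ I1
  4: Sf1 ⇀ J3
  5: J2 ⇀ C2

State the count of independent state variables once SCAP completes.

b4 stroke at Sf1  (Sf1 fixes flow; stroke at Sf1)
b1 stroke at J3  (J3: last free bond brings effort in)
b2 stroke at J1  (C1: C, integral causality)
b3 stroke at I1  (prefer integral on I1)
b0 stroke at J1  (1-jn J1 has f-setter on 3)
b5 stroke at J2  (only one effort-in slot at J2)

3  (C1, C2, I1 all integral)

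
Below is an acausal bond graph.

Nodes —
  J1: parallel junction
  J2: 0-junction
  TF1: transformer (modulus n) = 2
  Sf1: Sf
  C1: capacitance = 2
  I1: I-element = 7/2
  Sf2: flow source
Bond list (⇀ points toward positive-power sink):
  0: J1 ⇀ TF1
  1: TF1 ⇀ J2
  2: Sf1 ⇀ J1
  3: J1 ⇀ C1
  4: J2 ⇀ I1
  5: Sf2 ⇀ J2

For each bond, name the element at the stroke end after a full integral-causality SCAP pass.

#2 |Sf1  (Sf1: flow source, stroke at near end)
#5 |Sf2  (Sf2: flow source, stroke at near end)
#3 |J1  (prefer integral on C1)
#0 |TF1  (0-jn J1 has e-setter on 3)
#1 |J2  (TF1: transformer flips bond 0)
#4 |I1  (0-jn J2 has e-setter on 1)

#0 stroke→TF1
#1 stroke→J2
#2 stroke→Sf1
#3 stroke→J1
#4 stroke→I1
#5 stroke→Sf2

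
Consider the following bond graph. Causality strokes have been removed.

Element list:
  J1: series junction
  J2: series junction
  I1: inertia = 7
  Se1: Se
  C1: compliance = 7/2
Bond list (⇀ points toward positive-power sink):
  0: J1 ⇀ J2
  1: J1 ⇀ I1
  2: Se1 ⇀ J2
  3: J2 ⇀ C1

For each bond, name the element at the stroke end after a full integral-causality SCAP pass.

β0 →J1
β1 →I1
β2 →J2
β3 →J2

b2 stroke→J2  (source Se1 imposes e)
b1 stroke→I1  (I1 outputs flow p/I1)
b0 stroke→J1  (J1: bond 1 brought flow, rest push out)
b3 stroke→J2  (J2: bond 0 brought flow, rest push out)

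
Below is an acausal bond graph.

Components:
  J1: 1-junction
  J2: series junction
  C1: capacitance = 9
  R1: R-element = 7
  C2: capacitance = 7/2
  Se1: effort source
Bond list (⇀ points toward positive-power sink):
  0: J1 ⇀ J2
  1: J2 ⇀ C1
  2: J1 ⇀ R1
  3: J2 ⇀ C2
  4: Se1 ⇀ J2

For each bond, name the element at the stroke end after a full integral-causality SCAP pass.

β4 stroke at J2  (Se1 fixes effort; stroke away)
β1 stroke at J2  (C1 integral (e out))
β3 stroke at J2  (C2 outputs effort q/C2)
β0 stroke at J1  (J2: last free bond brings flow in)
β2 stroke at R1  (J1 needs exactly one f-in)

bond 0 stroke at J1
bond 1 stroke at J2
bond 2 stroke at R1
bond 3 stroke at J2
bond 4 stroke at J2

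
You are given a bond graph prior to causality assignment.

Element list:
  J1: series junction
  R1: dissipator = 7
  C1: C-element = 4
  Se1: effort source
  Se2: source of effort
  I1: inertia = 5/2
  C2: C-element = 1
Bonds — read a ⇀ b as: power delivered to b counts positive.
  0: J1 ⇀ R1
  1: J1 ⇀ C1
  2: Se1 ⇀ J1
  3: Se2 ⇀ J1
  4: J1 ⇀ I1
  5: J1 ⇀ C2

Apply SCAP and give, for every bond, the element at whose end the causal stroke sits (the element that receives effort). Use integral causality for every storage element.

b0 stroke at J1
b1 stroke at J1
b2 stroke at J1
b3 stroke at J1
b4 stroke at I1
b5 stroke at J1

#2 stroke→J1  (Se1 (Se) sets effort on bond)
#3 stroke→J1  (Se2 fixes effort; stroke away)
#1 stroke→J1  (prefer integral on C1)
#4 stroke→I1  (I1: I, integral causality)
#0 stroke→J1  (common-f at J1 fixed by 4)
#5 stroke→J1  (J1: bond 4 brought flow, rest push out)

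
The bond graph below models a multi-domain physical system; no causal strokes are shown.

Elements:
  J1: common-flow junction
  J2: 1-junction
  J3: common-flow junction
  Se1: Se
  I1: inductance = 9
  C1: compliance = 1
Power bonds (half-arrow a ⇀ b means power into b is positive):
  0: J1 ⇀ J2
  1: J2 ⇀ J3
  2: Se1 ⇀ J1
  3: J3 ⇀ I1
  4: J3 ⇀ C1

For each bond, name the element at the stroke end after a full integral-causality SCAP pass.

#2 stroke at J1  (Se1 (Se) sets effort on bond)
#0 stroke at J2  (J1 needs exactly one f-in)
#1 stroke at J3  (only one flow-in slot at J2)
#3 stroke at I1  (I1 outputs flow p/I1)
#4 stroke at J3  (J3 flow already set via bond 3)

#0 stroke→J2
#1 stroke→J3
#2 stroke→J1
#3 stroke→I1
#4 stroke→J3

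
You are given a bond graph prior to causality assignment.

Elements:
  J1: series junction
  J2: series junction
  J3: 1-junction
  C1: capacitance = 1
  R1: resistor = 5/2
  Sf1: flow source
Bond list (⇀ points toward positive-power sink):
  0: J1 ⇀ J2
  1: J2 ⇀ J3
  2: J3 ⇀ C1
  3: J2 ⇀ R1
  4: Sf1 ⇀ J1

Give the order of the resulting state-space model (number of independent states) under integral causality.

#4 stroke at Sf1  (Sf1: flow source, stroke at near end)
#0 stroke at J1  (J1: bond 4 brought flow, rest push out)
#1 stroke at J2  (common-f at J2 fixed by 0)
#3 stroke at J2  (J2 flow already set via bond 0)
#2 stroke at J3  (common-f at J3 fixed by 1)

1  (C1 all integral)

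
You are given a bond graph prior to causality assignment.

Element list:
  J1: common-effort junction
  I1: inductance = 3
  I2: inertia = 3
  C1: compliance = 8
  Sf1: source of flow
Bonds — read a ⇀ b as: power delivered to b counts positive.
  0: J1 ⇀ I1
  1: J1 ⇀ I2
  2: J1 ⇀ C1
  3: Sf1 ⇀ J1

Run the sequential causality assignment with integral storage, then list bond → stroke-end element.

bond 0 |I1
bond 1 |I2
bond 2 |J1
bond 3 |Sf1

b3 →Sf1  (Sf1: flow source, stroke at near end)
b0 →I1  (I1 outputs flow p/I1)
b1 →I2  (prefer integral on I2)
b2 →J1  (J1 needs exactly one e-in)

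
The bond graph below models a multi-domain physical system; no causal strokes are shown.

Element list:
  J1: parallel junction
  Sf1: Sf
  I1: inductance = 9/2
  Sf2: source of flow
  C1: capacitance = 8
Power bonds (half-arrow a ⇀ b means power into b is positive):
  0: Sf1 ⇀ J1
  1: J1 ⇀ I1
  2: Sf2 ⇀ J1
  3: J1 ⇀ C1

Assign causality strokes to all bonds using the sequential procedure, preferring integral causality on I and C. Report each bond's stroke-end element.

β0 stroke at Sf1  (Sf1 fixes flow; stroke at Sf1)
β2 stroke at Sf2  (source Sf2 imposes f)
β1 stroke at I1  (I1: I, integral causality)
β3 stroke at J1  (J1: last free bond brings effort in)

bond 0 |Sf1
bond 1 |I1
bond 2 |Sf2
bond 3 |J1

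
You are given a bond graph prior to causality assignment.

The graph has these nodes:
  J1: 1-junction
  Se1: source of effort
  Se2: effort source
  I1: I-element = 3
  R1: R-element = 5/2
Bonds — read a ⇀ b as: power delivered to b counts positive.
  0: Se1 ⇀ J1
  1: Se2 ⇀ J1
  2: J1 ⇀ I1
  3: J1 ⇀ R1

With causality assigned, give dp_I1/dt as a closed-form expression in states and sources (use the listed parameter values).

β0 |J1  (Se1 (Se) sets effort on bond)
β1 |J1  (Se2: effort source, stroke at far end)
β2 |I1  (I1 outputs flow p/I1)
β3 |J1  (common-f at J1 fixed by 2)

dp_I1/dt = E_Se1 + E_Se2 - 5*p_I1/6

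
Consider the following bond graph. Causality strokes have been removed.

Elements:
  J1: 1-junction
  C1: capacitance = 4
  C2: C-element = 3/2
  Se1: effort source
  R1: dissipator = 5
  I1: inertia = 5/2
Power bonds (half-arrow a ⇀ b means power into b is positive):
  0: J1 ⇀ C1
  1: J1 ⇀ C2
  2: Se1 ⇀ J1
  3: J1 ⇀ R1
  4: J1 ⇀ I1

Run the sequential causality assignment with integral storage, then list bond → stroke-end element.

#2 |J1  (Se1 (Se) sets effort on bond)
#0 |J1  (C1: C, integral causality)
#1 |J1  (C2 outputs effort q/C2)
#4 |I1  (I1 integral (f out))
#3 |J1  (1-jn J1 has f-setter on 4)

bond 0 stroke at J1
bond 1 stroke at J1
bond 2 stroke at J1
bond 3 stroke at J1
bond 4 stroke at I1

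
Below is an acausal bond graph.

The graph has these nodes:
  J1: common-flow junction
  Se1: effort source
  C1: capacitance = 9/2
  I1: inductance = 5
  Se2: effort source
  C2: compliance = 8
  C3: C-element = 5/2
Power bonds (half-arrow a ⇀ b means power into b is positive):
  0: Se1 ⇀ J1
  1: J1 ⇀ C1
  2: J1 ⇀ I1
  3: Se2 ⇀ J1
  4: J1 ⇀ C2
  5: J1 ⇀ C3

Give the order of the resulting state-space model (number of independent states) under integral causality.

bond 0 |J1  (Se1 (Se) sets effort on bond)
bond 3 |J1  (Se2: effort source, stroke at far end)
bond 1 |J1  (C1 outputs effort q/C1)
bond 2 |I1  (I1: I, integral causality)
bond 4 |J1  (J1 flow already set via bond 2)
bond 5 |J1  (J1: bond 2 brought flow, rest push out)

4  (C1, C2, C3, I1 all integral)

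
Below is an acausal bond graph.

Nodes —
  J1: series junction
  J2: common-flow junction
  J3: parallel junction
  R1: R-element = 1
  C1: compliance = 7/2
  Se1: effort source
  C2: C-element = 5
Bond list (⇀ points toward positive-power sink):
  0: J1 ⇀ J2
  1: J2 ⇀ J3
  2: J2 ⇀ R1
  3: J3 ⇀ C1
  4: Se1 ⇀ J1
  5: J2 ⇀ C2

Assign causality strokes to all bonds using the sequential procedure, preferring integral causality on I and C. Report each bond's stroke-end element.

bond 0 stroke at J2
bond 1 stroke at J2
bond 2 stroke at R1
bond 3 stroke at J3
bond 4 stroke at J1
bond 5 stroke at J2

b4 stroke→J1  (Se1 fixes effort; stroke away)
b0 stroke→J2  (J1 needs exactly one f-in)
b3 stroke→J3  (prefer integral on C1)
b1 stroke→J2  (common-e at J3 fixed by 3)
b5 stroke→J2  (C2 outputs effort q/C2)
b2 stroke→R1  (only one flow-in slot at J2)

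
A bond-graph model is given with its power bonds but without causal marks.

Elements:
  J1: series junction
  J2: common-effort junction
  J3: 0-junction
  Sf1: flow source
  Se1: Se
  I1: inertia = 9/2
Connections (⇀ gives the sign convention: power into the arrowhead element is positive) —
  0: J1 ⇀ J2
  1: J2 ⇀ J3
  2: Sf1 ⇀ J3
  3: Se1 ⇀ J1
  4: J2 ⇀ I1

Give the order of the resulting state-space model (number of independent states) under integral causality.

1  (I1 all integral)

β2 stroke at Sf1  (source Sf1 imposes f)
β3 stroke at J1  (Se1: effort source, stroke at far end)
β0 stroke at J2  (closing 1-jn rule on J1)
β1 stroke at J3  (common-e at J2 fixed by 0)
β4 stroke at I1  (J2: bond 0 brought effort, rest push out)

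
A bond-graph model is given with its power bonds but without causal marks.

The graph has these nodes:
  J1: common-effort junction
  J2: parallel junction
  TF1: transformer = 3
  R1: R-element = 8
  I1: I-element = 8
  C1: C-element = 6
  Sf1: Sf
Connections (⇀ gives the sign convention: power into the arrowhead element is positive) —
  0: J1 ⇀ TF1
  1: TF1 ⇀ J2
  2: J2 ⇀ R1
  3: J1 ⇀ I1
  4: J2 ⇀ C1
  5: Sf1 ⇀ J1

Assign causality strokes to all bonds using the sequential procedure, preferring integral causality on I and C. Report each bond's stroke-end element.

β5 →Sf1  (Sf1: flow source, stroke at near end)
β3 →I1  (I1: I, integral causality)
β0 →J1  (J1: last free bond brings effort in)
β1 →TF1  (through TF1, causality passes straight; one stroke at TF1)
β4 →J2  (C1 outputs effort q/C1)
β2 →R1  (0-jn J2 has e-setter on 4)

bond 0 stroke→J1
bond 1 stroke→TF1
bond 2 stroke→R1
bond 3 stroke→I1
bond 4 stroke→J2
bond 5 stroke→Sf1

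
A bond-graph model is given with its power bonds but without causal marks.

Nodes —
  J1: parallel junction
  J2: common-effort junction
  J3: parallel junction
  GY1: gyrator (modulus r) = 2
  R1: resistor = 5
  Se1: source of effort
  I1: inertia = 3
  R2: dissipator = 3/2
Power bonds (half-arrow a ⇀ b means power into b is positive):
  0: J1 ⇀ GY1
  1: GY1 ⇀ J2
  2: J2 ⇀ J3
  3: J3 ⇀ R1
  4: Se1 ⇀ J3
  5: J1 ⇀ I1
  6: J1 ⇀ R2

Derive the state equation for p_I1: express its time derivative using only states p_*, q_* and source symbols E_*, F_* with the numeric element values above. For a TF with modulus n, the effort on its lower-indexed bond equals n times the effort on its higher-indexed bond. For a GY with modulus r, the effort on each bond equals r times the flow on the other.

β4 |J3  (Se1 fixes effort; stroke away)
β2 |J2  (common-e at J3 fixed by 4)
β3 |R1  (common-e at J3 fixed by 4)
β1 |GY1  (J2 effort already set via bond 2)
β0 |GY1  (GY1: gyrator matches bond 1)
β5 |I1  (prefer integral on I1)
β6 |J1  (only one effort-in slot at J1)

dp_I1/dt = -3*E_Se1/4 - p_I1/2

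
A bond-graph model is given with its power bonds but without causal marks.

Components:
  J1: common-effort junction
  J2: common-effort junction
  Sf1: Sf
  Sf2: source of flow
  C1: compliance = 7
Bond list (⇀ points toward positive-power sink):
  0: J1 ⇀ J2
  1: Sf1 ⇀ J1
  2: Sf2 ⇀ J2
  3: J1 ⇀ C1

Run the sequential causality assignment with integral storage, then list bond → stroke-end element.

β1 stroke→Sf1  (Sf1 fixes flow; stroke at Sf1)
β2 stroke→Sf2  (Sf2 fixes flow; stroke at Sf2)
β0 stroke→J2  (closing 0-jn rule on J2)
β3 stroke→J1  (J1 needs exactly one e-in)

#0 |J2
#1 |Sf1
#2 |Sf2
#3 |J1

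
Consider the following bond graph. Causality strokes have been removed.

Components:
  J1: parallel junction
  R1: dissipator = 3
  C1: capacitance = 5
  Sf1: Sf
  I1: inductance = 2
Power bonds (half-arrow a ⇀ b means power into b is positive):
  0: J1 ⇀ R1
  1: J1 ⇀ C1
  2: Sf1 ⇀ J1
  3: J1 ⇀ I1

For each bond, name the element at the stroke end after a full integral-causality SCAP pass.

#0 →R1
#1 →J1
#2 →Sf1
#3 →I1

bond 2 |Sf1  (Sf1 (Sf) sets flow on bond)
bond 1 |J1  (C1: C, integral causality)
bond 0 |R1  (J1 effort already set via bond 1)
bond 3 |I1  (0-jn J1 has e-setter on 1)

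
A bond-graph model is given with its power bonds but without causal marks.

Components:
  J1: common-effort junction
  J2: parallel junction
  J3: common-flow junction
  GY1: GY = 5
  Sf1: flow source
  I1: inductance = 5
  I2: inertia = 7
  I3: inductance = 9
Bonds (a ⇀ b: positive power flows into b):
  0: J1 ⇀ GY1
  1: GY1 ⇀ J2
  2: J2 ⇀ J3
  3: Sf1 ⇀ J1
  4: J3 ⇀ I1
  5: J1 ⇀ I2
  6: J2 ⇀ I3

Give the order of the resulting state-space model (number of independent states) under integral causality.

#3 stroke→Sf1  (Sf1 fixes flow; stroke at Sf1)
#4 stroke→I1  (I1 integral (f out))
#2 stroke→J3  (J3: bond 4 brought flow, rest push out)
#5 stroke→I2  (I2 integral (f out))
#0 stroke→J1  (J1: last free bond brings effort in)
#1 stroke→J2  (GY1: gyrator matches bond 0)
#6 stroke→I3  (0-jn J2 has e-setter on 1)

3  (I1, I2, I3 all integral)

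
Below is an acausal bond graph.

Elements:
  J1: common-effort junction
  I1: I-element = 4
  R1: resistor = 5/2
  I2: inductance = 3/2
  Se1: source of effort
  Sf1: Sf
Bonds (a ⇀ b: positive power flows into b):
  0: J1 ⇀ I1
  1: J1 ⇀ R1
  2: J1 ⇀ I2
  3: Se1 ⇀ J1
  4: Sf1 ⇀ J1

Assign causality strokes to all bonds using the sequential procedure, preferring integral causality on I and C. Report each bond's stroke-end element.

#0 →I1
#1 →R1
#2 →I2
#3 →J1
#4 →Sf1

β3 →J1  (Se1 fixes effort; stroke away)
β4 →Sf1  (source Sf1 imposes f)
β0 →I1  (common-e at J1 fixed by 3)
β1 →R1  (common-e at J1 fixed by 3)
β2 →I2  (common-e at J1 fixed by 3)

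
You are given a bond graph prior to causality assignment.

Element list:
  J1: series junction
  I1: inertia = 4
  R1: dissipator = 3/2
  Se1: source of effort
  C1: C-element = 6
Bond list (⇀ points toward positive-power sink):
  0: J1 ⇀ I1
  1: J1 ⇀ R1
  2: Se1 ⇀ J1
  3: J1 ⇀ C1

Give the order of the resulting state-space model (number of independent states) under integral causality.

bond 2 |J1  (Se1: effort source, stroke at far end)
bond 0 |I1  (prefer integral on I1)
bond 1 |J1  (1-jn J1 has f-setter on 0)
bond 3 |J1  (common-f at J1 fixed by 0)

2  (C1, I1 all integral)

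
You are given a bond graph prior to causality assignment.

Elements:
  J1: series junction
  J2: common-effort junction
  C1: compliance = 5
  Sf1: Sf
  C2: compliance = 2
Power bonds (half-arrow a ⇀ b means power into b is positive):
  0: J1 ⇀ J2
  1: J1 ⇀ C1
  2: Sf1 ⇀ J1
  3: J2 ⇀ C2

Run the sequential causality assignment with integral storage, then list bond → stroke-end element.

bond 2 stroke at Sf1  (Sf1: flow source, stroke at near end)
bond 0 stroke at J1  (common-f at J1 fixed by 2)
bond 1 stroke at J1  (1-jn J1 has f-setter on 2)
bond 3 stroke at J2  (only one effort-in slot at J2)

b0 stroke→J1
b1 stroke→J1
b2 stroke→Sf1
b3 stroke→J2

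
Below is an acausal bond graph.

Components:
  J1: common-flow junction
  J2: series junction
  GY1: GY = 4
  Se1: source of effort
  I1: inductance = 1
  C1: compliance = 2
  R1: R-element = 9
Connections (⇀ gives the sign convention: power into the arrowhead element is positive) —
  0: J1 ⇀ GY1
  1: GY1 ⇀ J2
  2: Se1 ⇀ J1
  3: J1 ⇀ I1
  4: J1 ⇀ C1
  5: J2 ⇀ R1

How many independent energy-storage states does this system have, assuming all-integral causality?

2  (C1, I1 all integral)

b2 →J1  (Se1 (Se) sets effort on bond)
b3 →I1  (prefer integral on I1)
b0 →J1  (1-jn J1 has f-setter on 3)
b4 →J1  (1-jn J1 has f-setter on 3)
b1 →J2  (GY1 both-in/both-out from 0)
b5 →R1  (only one flow-in slot at J2)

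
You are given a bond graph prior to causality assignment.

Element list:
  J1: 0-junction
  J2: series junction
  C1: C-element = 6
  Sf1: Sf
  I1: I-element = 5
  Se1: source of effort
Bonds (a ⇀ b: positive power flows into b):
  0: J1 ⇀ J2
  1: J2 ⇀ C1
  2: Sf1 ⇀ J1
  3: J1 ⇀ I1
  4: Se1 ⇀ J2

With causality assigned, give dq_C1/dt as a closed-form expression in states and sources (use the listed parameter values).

dq_C1/dt = F_Sf1 - p_I1/5

b2 stroke→Sf1  (Sf1 fixes flow; stroke at Sf1)
b4 stroke→J2  (Se1: effort source, stroke at far end)
b1 stroke→J2  (prefer integral on C1)
b0 stroke→J1  (J2: last free bond brings flow in)
b3 stroke→I1  (common-e at J1 fixed by 0)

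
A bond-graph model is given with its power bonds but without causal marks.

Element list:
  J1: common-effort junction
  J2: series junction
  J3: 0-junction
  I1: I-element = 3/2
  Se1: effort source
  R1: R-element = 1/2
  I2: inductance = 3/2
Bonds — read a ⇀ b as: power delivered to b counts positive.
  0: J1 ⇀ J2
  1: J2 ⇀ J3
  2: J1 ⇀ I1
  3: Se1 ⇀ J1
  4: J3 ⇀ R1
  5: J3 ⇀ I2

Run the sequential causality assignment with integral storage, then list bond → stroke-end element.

β3 stroke at J1  (Se1 (Se) sets effort on bond)
β0 stroke at J2  (0-jn J1 has e-setter on 3)
β2 stroke at I1  (common-e at J1 fixed by 3)
β1 stroke at J3  (only one flow-in slot at J2)
β4 stroke at R1  (0-jn J3 has e-setter on 1)
β5 stroke at I2  (0-jn J3 has e-setter on 1)

b0 stroke→J2
b1 stroke→J3
b2 stroke→I1
b3 stroke→J1
b4 stroke→R1
b5 stroke→I2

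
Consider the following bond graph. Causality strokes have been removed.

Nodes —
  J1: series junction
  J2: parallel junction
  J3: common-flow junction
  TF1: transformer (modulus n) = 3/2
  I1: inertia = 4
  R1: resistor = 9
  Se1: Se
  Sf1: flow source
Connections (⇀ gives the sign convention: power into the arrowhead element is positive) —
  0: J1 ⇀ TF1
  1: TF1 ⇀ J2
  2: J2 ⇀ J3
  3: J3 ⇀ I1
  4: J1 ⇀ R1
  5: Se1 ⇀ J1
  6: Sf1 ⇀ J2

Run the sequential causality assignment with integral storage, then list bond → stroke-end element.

#5 stroke→J1  (Se1 (Se) sets effort on bond)
#6 stroke→Sf1  (source Sf1 imposes f)
#3 stroke→I1  (I1: I, integral causality)
#2 stroke→J3  (J3: bond 3 brought flow, rest push out)
#1 stroke→J2  (only one effort-in slot at J2)
#0 stroke→TF1  (TF1 one-in-one-out from 1)
#4 stroke→J1  (common-f at J1 fixed by 0)

b0 stroke→TF1
b1 stroke→J2
b2 stroke→J3
b3 stroke→I1
b4 stroke→J1
b5 stroke→J1
b6 stroke→Sf1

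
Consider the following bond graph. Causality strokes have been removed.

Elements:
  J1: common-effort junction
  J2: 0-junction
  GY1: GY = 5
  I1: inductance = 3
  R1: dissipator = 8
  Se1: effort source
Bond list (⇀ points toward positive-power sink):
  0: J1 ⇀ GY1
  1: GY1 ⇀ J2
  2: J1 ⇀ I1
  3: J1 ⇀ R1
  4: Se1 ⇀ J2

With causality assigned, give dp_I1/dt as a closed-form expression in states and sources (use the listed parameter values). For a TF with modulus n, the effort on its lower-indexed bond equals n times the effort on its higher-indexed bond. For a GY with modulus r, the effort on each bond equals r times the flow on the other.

dp_I1/dt = -8*E_Se1/5 - 8*p_I1/3

b4 stroke→J2  (Se1 (Se) sets effort on bond)
b1 stroke→GY1  (J2 effort already set via bond 4)
b0 stroke→GY1  (GY1: gyrator matches bond 1)
b2 stroke→I1  (I1 outputs flow p/I1)
b3 stroke→J1  (closing 0-jn rule on J1)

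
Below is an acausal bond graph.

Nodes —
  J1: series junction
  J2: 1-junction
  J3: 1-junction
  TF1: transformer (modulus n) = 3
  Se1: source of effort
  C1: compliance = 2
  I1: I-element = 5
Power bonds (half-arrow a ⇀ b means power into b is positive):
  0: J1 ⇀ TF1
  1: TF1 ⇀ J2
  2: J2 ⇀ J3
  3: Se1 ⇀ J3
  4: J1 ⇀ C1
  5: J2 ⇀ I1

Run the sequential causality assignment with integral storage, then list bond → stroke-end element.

β0 stroke at TF1
β1 stroke at J2
β2 stroke at J2
β3 stroke at J3
β4 stroke at J1
β5 stroke at I1

bond 3 |J3  (Se1 (Se) sets effort on bond)
bond 2 |J2  (J3 needs exactly one f-in)
bond 4 |J1  (prefer integral on C1)
bond 0 |TF1  (closing 1-jn rule on J1)
bond 1 |J2  (through TF1, causality passes straight; one stroke at TF1)
bond 5 |I1  (J2 needs exactly one f-in)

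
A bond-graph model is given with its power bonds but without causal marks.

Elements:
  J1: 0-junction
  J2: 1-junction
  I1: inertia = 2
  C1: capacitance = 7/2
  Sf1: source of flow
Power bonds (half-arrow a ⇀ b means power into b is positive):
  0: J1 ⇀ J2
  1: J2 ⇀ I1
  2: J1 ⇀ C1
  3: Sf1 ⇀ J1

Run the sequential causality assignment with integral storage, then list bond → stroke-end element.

#3 stroke→Sf1  (Sf1 fixes flow; stroke at Sf1)
#1 stroke→I1  (I1: I, integral causality)
#0 stroke→J2  (J2: bond 1 brought flow, rest push out)
#2 stroke→J1  (only one effort-in slot at J1)

β0 |J2
β1 |I1
β2 |J1
β3 |Sf1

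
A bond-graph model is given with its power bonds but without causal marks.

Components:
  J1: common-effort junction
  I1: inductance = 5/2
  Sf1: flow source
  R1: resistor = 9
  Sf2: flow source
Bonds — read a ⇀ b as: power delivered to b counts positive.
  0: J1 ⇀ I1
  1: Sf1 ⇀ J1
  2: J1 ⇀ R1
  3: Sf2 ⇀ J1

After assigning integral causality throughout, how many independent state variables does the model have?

bond 1 |Sf1  (Sf1 (Sf) sets flow on bond)
bond 3 |Sf2  (Sf2: flow source, stroke at near end)
bond 0 |I1  (prefer integral on I1)
bond 2 |J1  (J1 needs exactly one e-in)

1  (I1 all integral)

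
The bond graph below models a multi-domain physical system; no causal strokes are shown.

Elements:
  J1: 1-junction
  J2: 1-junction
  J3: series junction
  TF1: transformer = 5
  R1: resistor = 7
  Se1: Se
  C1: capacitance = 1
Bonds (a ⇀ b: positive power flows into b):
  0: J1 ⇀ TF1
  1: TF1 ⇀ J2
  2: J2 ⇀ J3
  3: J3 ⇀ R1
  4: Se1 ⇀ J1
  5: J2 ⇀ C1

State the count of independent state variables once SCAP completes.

bond 4 |J1  (Se1 fixes effort; stroke away)
bond 0 |TF1  (J1 needs exactly one f-in)
bond 1 |J2  (through TF1, causality passes straight; one stroke at TF1)
bond 5 |J2  (C1 integral (e out))
bond 2 |J3  (only one flow-in slot at J2)
bond 3 |R1  (J3 needs exactly one f-in)

1  (C1 all integral)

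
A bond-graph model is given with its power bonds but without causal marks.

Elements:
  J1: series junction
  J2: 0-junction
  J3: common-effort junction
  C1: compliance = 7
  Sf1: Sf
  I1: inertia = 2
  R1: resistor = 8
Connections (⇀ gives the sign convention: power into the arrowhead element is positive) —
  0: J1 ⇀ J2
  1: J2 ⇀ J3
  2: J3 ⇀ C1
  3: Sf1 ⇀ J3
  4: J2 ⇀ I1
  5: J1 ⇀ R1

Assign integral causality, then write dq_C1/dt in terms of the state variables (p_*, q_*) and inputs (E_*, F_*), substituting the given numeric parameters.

β3 stroke at Sf1  (Sf1 fixes flow; stroke at Sf1)
β2 stroke at J3  (C1: C, integral causality)
β1 stroke at J2  (J3 effort already set via bond 2)
β0 stroke at J1  (J2: bond 1 brought effort, rest push out)
β4 stroke at I1  (J2 effort already set via bond 1)
β5 stroke at R1  (J1 needs exactly one f-in)

dq_C1/dt = F_Sf1 - p_I1/2 - q_C1/56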